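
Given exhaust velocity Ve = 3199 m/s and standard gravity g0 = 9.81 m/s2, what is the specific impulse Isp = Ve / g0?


Isp = Ve / g0 = 3199 / 9.81 = 326.1 s

326.1 s


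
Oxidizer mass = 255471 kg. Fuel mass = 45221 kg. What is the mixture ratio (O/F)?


MR = 255471 / 45221 = 5.65

5.65


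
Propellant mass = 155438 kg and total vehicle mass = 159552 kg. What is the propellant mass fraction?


PMF = 155438 / 159552 = 0.974

0.974


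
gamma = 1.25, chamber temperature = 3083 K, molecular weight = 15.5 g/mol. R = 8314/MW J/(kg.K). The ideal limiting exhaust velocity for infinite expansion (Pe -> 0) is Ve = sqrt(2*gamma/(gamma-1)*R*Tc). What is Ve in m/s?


R = 8314 / 15.5 = 536.39 J/(kg.K)
Ve = sqrt(2 * 1.25 / (1.25 - 1) * 536.39 * 3083) = 4067 m/s

4067 m/s


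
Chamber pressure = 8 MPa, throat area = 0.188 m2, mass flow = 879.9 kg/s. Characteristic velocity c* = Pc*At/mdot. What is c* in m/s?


c* = 8e6 * 0.188 / 879.9 = 1709 m/s

1709 m/s


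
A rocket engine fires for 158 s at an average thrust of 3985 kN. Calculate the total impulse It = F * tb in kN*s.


It = 3985 * 158 = 629630 kN*s

629630 kN*s


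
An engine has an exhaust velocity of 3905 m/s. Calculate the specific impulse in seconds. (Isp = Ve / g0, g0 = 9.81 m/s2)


Isp = Ve / g0 = 3905 / 9.81 = 398.1 s

398.1 s


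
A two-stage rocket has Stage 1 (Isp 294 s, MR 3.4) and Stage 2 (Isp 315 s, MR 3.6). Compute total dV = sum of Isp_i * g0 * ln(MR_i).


dV1 = 294 * 9.81 * ln(3.4) = 3529.5 m/s
dV2 = 315 * 9.81 * ln(3.6) = 3958.3 m/s
Total dV = 3529.5 + 3958.3 = 7487.8 m/s ~ 7488 m/s

7488 m/s


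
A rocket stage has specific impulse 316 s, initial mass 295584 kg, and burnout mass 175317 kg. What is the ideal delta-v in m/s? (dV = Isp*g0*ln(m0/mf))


Ve = 316 * 9.81 = 3099.96 m/s
dV = 3099.96 * ln(295584/175317) = 1619 m/s

1619 m/s


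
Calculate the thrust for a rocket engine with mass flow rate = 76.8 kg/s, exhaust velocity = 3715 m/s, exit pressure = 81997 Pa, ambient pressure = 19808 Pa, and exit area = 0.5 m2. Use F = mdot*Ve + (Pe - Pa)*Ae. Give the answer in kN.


F = 76.8 * 3715 + (81997 - 19808) * 0.5 = 316406.0 N = 316.4 kN

316.4 kN


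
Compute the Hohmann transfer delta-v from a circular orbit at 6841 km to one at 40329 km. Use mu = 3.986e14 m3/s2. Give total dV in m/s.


V1 = sqrt(mu/r1) = 7633.24 m/s
dV1 = V1*(sqrt(2*r2/(r1+r2)) - 1) = 2348.35 m/s
V2 = sqrt(mu/r2) = 3143.84 m/s
dV2 = V2*(1 - sqrt(2*r1/(r1+r2))) = 1450.66 m/s
Total dV = 3799 m/s

3799 m/s


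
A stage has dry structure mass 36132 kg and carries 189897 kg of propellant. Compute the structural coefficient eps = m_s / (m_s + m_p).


eps = 36132 / (36132 + 189897) = 0.1599

0.1599


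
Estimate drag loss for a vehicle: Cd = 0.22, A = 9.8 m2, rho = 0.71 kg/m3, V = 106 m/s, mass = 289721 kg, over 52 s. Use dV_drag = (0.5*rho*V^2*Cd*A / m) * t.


D = 0.5 * 0.71 * 106^2 * 0.22 * 9.8 = 8599.81 N
a = 8599.81 / 289721 = 0.0297 m/s2
dV = 0.0297 * 52 = 1.5 m/s

1.5 m/s


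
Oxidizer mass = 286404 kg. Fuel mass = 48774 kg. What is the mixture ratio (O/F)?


MR = 286404 / 48774 = 5.87

5.87


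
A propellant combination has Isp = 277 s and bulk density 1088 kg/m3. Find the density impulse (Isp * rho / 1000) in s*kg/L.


rho*Isp = 277 * 1088 / 1000 = 301 s*kg/L

301 s*kg/L


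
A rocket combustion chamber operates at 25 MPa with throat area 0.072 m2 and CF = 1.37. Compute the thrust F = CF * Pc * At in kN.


F = 1.37 * 25e6 * 0.072 = 2.4660e+06 N = 2466.0 kN

2466.0 kN


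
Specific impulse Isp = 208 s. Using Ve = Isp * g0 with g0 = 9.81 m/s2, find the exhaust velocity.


Ve = Isp * g0 = 208 * 9.81 = 2040.5 m/s

2040.5 m/s


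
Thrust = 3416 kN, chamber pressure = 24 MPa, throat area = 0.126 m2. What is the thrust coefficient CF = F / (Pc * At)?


CF = 3416000 / (24e6 * 0.126) = 1.13

1.13


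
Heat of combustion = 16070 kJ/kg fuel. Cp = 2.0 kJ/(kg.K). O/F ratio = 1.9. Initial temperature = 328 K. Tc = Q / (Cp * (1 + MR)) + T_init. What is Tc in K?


Tc = 16070 / (2.0 * (1 + 1.9)) + 328 = 3099 K

3099 K


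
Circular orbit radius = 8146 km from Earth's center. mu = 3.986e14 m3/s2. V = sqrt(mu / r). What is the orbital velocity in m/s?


V = sqrt(3.986e14 / 8146000) = 6995 m/s

6995 m/s


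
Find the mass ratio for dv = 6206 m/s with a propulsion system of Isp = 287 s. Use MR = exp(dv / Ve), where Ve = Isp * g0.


Ve = 287 * 9.81 = 2815.47 m/s
MR = exp(6206 / 2815.47) = 9.063

9.063


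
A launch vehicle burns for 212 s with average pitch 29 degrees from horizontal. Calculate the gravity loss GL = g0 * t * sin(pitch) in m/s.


GL = 9.81 * 212 * sin(29 deg) = 1008 m/s

1008 m/s


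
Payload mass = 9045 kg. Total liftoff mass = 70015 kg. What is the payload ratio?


PR = 9045 / 70015 = 0.1292

0.1292


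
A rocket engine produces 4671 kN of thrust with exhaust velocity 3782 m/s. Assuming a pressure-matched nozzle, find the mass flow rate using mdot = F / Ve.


mdot = F / Ve = 4671000 / 3782 = 1235.1 kg/s

1235.1 kg/s


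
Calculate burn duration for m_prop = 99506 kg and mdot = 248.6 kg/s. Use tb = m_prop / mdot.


tb = 99506 / 248.6 = 400.3 s

400.3 s


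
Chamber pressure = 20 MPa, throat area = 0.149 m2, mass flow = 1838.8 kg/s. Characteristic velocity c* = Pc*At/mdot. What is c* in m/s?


c* = 20e6 * 0.149 / 1838.8 = 1621 m/s

1621 m/s


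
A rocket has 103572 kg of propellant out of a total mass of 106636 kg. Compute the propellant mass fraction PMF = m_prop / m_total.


PMF = 103572 / 106636 = 0.971

0.971


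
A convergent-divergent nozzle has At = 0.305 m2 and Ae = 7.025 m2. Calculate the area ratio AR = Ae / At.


AR = 7.025 / 0.305 = 23.0

23.0


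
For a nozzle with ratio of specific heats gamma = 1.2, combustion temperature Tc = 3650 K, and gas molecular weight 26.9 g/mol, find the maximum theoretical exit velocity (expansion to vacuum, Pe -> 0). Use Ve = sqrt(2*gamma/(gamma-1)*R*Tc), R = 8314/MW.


R = 8314 / 26.9 = 309.07 J/(kg.K)
Ve = sqrt(2 * 1.2 / (1.2 - 1) * 309.07 * 3650) = 3679 m/s

3679 m/s


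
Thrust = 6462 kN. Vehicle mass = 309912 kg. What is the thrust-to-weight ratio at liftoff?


TWR = 6462000 / (309912 * 9.81) = 2.13

2.13


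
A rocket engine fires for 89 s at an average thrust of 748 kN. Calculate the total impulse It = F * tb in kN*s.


It = 748 * 89 = 66572 kN*s

66572 kN*s


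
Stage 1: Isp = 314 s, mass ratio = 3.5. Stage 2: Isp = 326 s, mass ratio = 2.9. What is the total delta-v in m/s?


dV1 = 314 * 9.81 * ln(3.5) = 3858.9 m/s
dV2 = 326 * 9.81 * ln(2.9) = 3405.0 m/s
Total dV = 3858.9 + 3405.0 = 7263.9 m/s ~ 7264 m/s

7264 m/s


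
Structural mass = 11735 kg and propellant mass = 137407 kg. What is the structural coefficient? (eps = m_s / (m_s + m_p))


eps = 11735 / (11735 + 137407) = 0.0787

0.0787


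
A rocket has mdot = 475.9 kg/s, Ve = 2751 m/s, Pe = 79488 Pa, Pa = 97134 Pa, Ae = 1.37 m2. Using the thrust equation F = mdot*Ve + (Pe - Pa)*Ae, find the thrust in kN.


F = 475.9 * 2751 + (79488 - 97134) * 1.37 = 1.2850e+06 N = 1285.0 kN

1285.0 kN


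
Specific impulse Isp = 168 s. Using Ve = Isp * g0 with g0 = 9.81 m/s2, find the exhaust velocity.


Ve = Isp * g0 = 168 * 9.81 = 1648.1 m/s

1648.1 m/s


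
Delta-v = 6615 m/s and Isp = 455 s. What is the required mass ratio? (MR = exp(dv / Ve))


Ve = 455 * 9.81 = 4463.55 m/s
MR = exp(6615 / 4463.55) = 4.402

4.402


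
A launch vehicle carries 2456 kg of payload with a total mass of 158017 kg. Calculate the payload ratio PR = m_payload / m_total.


PR = 2456 / 158017 = 0.0155

0.0155


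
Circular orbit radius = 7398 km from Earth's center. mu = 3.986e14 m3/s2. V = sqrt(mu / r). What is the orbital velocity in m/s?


V = sqrt(3.986e14 / 7398000) = 7340 m/s

7340 m/s


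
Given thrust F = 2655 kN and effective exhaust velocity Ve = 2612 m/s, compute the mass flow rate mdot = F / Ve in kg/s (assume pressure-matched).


mdot = F / Ve = 2655000 / 2612 = 1016.5 kg/s

1016.5 kg/s


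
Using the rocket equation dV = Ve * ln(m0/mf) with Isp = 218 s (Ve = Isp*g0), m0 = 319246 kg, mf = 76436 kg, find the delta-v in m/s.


Ve = 218 * 9.81 = 2138.58 m/s
dV = 2138.58 * ln(319246/76436) = 3057 m/s

3057 m/s


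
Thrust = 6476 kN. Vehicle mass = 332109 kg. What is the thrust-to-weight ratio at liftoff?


TWR = 6476000 / (332109 * 9.81) = 1.99

1.99


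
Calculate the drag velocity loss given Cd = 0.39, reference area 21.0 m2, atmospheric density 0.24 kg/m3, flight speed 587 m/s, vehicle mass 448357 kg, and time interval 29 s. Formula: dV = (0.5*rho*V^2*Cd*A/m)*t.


D = 0.5 * 0.24 * 587^2 * 0.39 * 21.0 = 338642.41 N
a = 338642.41 / 448357 = 0.7553 m/s2
dV = 0.7553 * 29 = 21.9 m/s

21.9 m/s


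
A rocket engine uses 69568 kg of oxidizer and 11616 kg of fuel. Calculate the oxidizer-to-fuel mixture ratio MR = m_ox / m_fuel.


MR = 69568 / 11616 = 5.99

5.99


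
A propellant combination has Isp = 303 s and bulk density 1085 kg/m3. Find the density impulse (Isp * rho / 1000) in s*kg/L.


rho*Isp = 303 * 1085 / 1000 = 329 s*kg/L

329 s*kg/L


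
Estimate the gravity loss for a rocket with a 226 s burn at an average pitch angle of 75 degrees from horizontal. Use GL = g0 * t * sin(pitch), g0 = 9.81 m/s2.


GL = 9.81 * 226 * sin(75 deg) = 2142 m/s

2142 m/s


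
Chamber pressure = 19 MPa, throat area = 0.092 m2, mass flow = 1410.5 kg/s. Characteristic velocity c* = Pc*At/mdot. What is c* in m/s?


c* = 19e6 * 0.092 / 1410.5 = 1239 m/s

1239 m/s


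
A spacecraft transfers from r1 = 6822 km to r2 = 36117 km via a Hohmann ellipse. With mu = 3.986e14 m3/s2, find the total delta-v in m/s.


V1 = sqrt(mu/r1) = 7643.86 m/s
dV1 = V1*(sqrt(2*r2/(r1+r2)) - 1) = 2270.34 m/s
V2 = sqrt(mu/r2) = 3322.1 m/s
dV2 = V2*(1 - sqrt(2*r1/(r1+r2))) = 1449.45 m/s
Total dV = 3720 m/s

3720 m/s


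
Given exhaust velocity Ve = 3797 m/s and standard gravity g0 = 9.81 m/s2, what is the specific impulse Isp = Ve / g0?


Isp = Ve / g0 = 3797 / 9.81 = 387.1 s

387.1 s


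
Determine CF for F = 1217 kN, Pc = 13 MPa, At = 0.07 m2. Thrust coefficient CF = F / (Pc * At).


CF = 1217000 / (13e6 * 0.07) = 1.34

1.34


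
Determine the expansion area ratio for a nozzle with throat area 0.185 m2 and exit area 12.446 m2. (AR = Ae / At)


AR = 12.446 / 0.185 = 67.3

67.3


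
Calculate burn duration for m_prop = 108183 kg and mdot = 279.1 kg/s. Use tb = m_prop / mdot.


tb = 108183 / 279.1 = 387.6 s

387.6 s


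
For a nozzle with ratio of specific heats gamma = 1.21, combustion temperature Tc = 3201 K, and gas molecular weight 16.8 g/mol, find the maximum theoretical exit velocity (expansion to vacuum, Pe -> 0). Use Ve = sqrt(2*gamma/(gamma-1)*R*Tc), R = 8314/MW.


R = 8314 / 16.8 = 494.88 J/(kg.K)
Ve = sqrt(2 * 1.21 / (1.21 - 1) * 494.88 * 3201) = 4273 m/s

4273 m/s


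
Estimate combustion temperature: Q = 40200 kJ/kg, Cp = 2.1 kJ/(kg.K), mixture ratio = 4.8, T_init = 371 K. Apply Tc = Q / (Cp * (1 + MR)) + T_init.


Tc = 40200 / (2.1 * (1 + 4.8)) + 371 = 3671 K

3671 K


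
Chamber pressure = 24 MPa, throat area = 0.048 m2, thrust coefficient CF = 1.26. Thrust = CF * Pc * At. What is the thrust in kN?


F = 1.26 * 24e6 * 0.048 = 1.4515e+06 N = 1451.5 kN

1451.5 kN


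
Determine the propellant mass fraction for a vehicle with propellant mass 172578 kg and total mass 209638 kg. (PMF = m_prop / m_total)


PMF = 172578 / 209638 = 0.823

0.823


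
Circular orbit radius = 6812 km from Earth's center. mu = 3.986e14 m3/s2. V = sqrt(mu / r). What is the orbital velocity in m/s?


V = sqrt(3.986e14 / 6812000) = 7649 m/s

7649 m/s


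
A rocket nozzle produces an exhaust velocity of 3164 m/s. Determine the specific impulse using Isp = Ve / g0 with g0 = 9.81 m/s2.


Isp = Ve / g0 = 3164 / 9.81 = 322.5 s

322.5 s


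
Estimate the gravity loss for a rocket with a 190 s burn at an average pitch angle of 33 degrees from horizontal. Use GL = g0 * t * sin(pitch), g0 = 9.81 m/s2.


GL = 9.81 * 190 * sin(33 deg) = 1015 m/s

1015 m/s


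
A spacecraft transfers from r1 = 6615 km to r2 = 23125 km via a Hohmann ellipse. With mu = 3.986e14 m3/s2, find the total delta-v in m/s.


V1 = sqrt(mu/r1) = 7762.54 m/s
dV1 = V1*(sqrt(2*r2/(r1+r2)) - 1) = 1917.77 m/s
V2 = sqrt(mu/r2) = 4151.72 m/s
dV2 = V2*(1 - sqrt(2*r1/(r1+r2))) = 1382.63 m/s
Total dV = 3300 m/s

3300 m/s


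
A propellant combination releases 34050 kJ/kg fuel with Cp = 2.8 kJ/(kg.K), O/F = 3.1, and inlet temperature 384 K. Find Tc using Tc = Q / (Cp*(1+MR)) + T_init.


Tc = 34050 / (2.8 * (1 + 3.1)) + 384 = 3350 K

3350 K


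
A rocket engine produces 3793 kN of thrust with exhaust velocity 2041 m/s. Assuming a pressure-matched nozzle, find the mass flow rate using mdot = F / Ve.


mdot = F / Ve = 3793000 / 2041 = 1858.4 kg/s

1858.4 kg/s


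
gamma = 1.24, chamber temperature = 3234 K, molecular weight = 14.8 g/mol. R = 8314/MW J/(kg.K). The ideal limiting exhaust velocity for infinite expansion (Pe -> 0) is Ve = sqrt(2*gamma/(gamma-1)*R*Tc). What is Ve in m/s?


R = 8314 / 14.8 = 561.76 J/(kg.K)
Ve = sqrt(2 * 1.24 / (1.24 - 1) * 561.76 * 3234) = 4333 m/s

4333 m/s


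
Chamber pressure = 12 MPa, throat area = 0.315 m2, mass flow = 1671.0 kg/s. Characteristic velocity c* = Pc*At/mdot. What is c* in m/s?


c* = 12e6 * 0.315 / 1671.0 = 2262 m/s

2262 m/s


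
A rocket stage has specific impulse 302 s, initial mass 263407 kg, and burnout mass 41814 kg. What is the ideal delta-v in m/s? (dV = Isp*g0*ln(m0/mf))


Ve = 302 * 9.81 = 2962.62 m/s
dV = 2962.62 * ln(263407/41814) = 5453 m/s

5453 m/s


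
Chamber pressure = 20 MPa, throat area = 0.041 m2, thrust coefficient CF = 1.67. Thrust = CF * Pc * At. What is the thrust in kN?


F = 1.67 * 20e6 * 0.041 = 1.3694e+06 N = 1369.4 kN

1369.4 kN


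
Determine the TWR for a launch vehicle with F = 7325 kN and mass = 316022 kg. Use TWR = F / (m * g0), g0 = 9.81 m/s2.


TWR = 7325000 / (316022 * 9.81) = 2.36

2.36


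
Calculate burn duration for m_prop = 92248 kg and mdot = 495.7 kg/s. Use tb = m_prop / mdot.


tb = 92248 / 495.7 = 186.1 s

186.1 s


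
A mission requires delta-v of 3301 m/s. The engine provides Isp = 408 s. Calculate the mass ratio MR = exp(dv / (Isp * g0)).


Ve = 408 * 9.81 = 4002.48 m/s
MR = exp(3301 / 4002.48) = 2.281

2.281


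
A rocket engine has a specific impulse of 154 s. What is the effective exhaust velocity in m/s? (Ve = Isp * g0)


Ve = Isp * g0 = 154 * 9.81 = 1510.7 m/s

1510.7 m/s


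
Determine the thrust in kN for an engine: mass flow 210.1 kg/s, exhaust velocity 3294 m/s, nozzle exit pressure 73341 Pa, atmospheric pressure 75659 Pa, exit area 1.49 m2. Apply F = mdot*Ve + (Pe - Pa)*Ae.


F = 210.1 * 3294 + (73341 - 75659) * 1.49 = 688616.0 N = 688.6 kN

688.6 kN


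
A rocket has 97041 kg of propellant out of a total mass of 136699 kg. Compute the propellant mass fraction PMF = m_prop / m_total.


PMF = 97041 / 136699 = 0.71

0.71


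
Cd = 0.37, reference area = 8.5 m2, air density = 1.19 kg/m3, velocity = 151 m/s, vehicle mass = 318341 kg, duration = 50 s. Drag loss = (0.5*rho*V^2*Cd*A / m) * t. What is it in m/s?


D = 0.5 * 1.19 * 151^2 * 0.37 * 8.5 = 42666.94 N
a = 42666.94 / 318341 = 0.134 m/s2
dV = 0.134 * 50 = 6.7 m/s

6.7 m/s


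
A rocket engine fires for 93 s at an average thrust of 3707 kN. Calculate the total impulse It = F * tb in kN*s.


It = 3707 * 93 = 344751 kN*s

344751 kN*s


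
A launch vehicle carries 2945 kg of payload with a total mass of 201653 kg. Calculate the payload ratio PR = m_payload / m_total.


PR = 2945 / 201653 = 0.0146

0.0146


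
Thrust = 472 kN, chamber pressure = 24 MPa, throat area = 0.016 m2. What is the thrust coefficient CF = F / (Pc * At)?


CF = 472000 / (24e6 * 0.016) = 1.23

1.23


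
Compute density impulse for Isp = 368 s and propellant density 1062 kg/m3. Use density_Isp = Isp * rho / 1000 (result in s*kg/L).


rho*Isp = 368 * 1062 / 1000 = 391 s*kg/L

391 s*kg/L


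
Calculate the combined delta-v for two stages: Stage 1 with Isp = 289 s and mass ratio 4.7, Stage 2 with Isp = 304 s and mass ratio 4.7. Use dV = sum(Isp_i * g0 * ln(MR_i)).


dV1 = 289 * 9.81 * ln(4.7) = 4387.5 m/s
dV2 = 304 * 9.81 * ln(4.7) = 4615.2 m/s
Total dV = 4387.5 + 4615.2 = 9002.7 m/s ~ 9003 m/s

9003 m/s


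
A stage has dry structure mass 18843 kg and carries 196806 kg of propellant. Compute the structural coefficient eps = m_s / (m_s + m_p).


eps = 18843 / (18843 + 196806) = 0.0874

0.0874


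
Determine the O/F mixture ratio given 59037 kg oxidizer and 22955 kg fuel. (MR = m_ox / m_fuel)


MR = 59037 / 22955 = 2.57

2.57


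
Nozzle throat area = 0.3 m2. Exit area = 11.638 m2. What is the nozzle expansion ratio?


AR = 11.638 / 0.3 = 38.8

38.8


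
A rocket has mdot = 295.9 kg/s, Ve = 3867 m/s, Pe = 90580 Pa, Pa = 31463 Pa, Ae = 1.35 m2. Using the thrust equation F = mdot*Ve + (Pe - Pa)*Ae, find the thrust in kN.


F = 295.9 * 3867 + (90580 - 31463) * 1.35 = 1.2241e+06 N = 1224.1 kN

1224.1 kN


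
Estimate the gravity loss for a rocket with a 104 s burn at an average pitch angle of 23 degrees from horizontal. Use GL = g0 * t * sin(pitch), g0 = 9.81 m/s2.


GL = 9.81 * 104 * sin(23 deg) = 399 m/s

399 m/s


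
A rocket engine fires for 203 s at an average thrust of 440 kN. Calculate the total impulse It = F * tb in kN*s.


It = 440 * 203 = 89320 kN*s

89320 kN*s


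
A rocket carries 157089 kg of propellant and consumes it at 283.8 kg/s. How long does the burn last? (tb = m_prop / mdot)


tb = 157089 / 283.8 = 553.5 s

553.5 s


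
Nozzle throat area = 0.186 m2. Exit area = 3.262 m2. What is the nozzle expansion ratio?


AR = 3.262 / 0.186 = 17.5

17.5


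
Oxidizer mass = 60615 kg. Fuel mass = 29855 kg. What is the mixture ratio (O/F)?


MR = 60615 / 29855 = 2.03

2.03


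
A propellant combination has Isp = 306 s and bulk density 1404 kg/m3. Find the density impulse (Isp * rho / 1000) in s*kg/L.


rho*Isp = 306 * 1404 / 1000 = 430 s*kg/L

430 s*kg/L


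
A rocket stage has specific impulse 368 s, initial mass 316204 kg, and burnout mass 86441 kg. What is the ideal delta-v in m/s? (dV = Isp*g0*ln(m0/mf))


Ve = 368 * 9.81 = 3610.08 m/s
dV = 3610.08 * ln(316204/86441) = 4682 m/s

4682 m/s


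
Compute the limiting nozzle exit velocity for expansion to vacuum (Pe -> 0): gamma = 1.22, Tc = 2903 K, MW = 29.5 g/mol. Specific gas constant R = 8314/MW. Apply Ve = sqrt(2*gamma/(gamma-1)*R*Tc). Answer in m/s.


R = 8314 / 29.5 = 281.83 J/(kg.K)
Ve = sqrt(2 * 1.22 / (1.22 - 1) * 281.83 * 2903) = 3012 m/s

3012 m/s


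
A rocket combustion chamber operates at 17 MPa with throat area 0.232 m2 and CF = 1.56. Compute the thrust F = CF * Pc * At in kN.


F = 1.56 * 17e6 * 0.232 = 6.1526e+06 N = 6152.6 kN

6152.6 kN


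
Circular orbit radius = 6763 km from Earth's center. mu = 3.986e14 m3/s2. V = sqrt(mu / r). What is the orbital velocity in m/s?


V = sqrt(3.986e14 / 6763000) = 7677 m/s

7677 m/s


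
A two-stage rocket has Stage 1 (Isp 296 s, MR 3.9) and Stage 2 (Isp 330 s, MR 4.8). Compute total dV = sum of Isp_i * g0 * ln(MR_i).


dV1 = 296 * 9.81 * ln(3.9) = 3951.9 m/s
dV2 = 330 * 9.81 * ln(4.8) = 5078.1 m/s
Total dV = 3951.9 + 5078.1 = 9030.0 m/s ~ 9030 m/s

9030 m/s


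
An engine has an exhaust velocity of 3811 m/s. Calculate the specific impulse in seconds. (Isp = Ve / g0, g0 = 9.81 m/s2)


Isp = Ve / g0 = 3811 / 9.81 = 388.5 s

388.5 s


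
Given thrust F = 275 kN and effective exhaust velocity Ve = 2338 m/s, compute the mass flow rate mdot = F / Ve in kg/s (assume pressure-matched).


mdot = F / Ve = 275000 / 2338 = 117.6 kg/s

117.6 kg/s


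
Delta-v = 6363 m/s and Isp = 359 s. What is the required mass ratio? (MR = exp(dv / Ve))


Ve = 359 * 9.81 = 3521.79 m/s
MR = exp(6363 / 3521.79) = 6.091

6.091


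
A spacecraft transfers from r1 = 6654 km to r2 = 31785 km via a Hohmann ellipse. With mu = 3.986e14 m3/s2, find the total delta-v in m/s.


V1 = sqrt(mu/r1) = 7739.76 m/s
dV1 = V1*(sqrt(2*r2/(r1+r2)) - 1) = 2213.55 m/s
V2 = sqrt(mu/r2) = 3541.26 m/s
dV2 = V2*(1 - sqrt(2*r1/(r1+r2))) = 1457.59 m/s
Total dV = 3671 m/s

3671 m/s


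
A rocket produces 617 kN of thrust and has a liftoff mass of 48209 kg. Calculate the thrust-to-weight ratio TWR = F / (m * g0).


TWR = 617000 / (48209 * 9.81) = 1.3

1.3


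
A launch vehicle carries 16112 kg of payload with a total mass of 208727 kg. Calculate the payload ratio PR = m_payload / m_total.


PR = 16112 / 208727 = 0.0772

0.0772


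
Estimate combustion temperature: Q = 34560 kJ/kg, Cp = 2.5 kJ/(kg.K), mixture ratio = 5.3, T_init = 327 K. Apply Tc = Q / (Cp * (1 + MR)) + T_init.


Tc = 34560 / (2.5 * (1 + 5.3)) + 327 = 2521 K

2521 K


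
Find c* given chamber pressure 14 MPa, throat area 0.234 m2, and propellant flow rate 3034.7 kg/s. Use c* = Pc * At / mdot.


c* = 14e6 * 0.234 / 3034.7 = 1080 m/s

1080 m/s


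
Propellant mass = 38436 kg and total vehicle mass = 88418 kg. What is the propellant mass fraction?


PMF = 38436 / 88418 = 0.435

0.435


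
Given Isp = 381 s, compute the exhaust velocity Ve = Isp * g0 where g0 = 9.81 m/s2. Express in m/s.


Ve = Isp * g0 = 381 * 9.81 = 3737.6 m/s

3737.6 m/s


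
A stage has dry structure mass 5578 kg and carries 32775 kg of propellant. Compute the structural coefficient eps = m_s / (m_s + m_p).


eps = 5578 / (5578 + 32775) = 0.1454

0.1454


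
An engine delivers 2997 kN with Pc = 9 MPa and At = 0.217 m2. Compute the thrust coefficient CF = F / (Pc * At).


CF = 2997000 / (9e6 * 0.217) = 1.53

1.53


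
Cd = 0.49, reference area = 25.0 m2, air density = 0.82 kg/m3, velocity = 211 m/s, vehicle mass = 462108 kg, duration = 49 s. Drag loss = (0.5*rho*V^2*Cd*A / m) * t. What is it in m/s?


D = 0.5 * 0.82 * 211^2 * 0.49 * 25.0 = 223606.72 N
a = 223606.72 / 462108 = 0.4839 m/s2
dV = 0.4839 * 49 = 23.7 m/s

23.7 m/s


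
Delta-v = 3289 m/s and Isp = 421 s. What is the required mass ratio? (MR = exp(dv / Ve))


Ve = 421 * 9.81 = 4130.01 m/s
MR = exp(3289 / 4130.01) = 2.217

2.217


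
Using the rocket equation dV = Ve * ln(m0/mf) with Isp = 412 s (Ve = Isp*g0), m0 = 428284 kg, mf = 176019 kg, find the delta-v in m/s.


Ve = 412 * 9.81 = 4041.72 m/s
dV = 4041.72 * ln(428284/176019) = 3594 m/s

3594 m/s


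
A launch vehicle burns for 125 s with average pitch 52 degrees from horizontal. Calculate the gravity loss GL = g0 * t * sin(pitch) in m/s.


GL = 9.81 * 125 * sin(52 deg) = 966 m/s

966 m/s


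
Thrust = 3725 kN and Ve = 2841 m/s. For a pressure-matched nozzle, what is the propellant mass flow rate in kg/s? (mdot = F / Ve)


mdot = F / Ve = 3725000 / 2841 = 1311.2 kg/s

1311.2 kg/s


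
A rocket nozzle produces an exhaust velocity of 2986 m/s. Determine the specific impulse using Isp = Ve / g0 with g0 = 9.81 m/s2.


Isp = Ve / g0 = 2986 / 9.81 = 304.4 s

304.4 s


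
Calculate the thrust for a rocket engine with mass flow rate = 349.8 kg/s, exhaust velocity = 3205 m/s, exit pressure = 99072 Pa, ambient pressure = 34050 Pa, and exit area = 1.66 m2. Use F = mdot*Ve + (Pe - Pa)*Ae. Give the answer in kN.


F = 349.8 * 3205 + (99072 - 34050) * 1.66 = 1.2290e+06 N = 1229.0 kN

1229.0 kN


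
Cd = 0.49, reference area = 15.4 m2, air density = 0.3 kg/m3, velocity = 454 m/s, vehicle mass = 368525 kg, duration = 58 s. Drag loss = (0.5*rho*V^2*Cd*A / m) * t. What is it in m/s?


D = 0.5 * 0.3 * 454^2 * 0.49 * 15.4 = 233302.7 N
a = 233302.7 / 368525 = 0.6331 m/s2
dV = 0.6331 * 58 = 36.7 m/s

36.7 m/s


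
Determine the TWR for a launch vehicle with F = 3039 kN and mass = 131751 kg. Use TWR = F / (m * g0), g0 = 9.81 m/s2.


TWR = 3039000 / (131751 * 9.81) = 2.35

2.35


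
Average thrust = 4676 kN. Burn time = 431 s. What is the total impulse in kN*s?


It = 4676 * 431 = 2015356 kN*s

2015356 kN*s


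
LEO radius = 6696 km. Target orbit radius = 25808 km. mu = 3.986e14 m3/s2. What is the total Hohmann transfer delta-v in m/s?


V1 = sqrt(mu/r1) = 7715.44 m/s
dV1 = V1*(sqrt(2*r2/(r1+r2)) - 1) = 2007.21 m/s
V2 = sqrt(mu/r2) = 3929.99 m/s
dV2 = V2*(1 - sqrt(2*r1/(r1+r2))) = 1407.41 m/s
Total dV = 3415 m/s

3415 m/s


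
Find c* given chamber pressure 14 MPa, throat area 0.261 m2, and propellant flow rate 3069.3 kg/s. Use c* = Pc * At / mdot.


c* = 14e6 * 0.261 / 3069.3 = 1190 m/s

1190 m/s


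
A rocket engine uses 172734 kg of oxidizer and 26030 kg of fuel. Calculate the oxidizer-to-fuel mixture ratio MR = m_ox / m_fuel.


MR = 172734 / 26030 = 6.64

6.64


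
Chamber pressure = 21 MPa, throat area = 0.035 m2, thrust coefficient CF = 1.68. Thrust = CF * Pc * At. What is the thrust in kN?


F = 1.68 * 21e6 * 0.035 = 1.2348e+06 N = 1234.8 kN

1234.8 kN


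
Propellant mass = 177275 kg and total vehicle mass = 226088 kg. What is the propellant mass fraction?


PMF = 177275 / 226088 = 0.784

0.784


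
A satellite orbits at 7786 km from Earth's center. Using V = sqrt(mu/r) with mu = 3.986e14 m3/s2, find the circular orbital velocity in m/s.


V = sqrt(3.986e14 / 7786000) = 7155 m/s

7155 m/s


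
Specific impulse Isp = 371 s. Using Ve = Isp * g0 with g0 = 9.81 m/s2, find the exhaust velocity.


Ve = Isp * g0 = 371 * 9.81 = 3639.5 m/s

3639.5 m/s


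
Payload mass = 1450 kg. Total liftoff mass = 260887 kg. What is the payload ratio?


PR = 1450 / 260887 = 0.0056

0.0056


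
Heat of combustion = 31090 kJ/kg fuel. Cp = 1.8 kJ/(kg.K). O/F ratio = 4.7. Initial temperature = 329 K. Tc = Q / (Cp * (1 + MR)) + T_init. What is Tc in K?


Tc = 31090 / (1.8 * (1 + 4.7)) + 329 = 3359 K

3359 K


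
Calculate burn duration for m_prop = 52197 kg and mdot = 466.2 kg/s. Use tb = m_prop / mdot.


tb = 52197 / 466.2 = 112.0 s

112.0 s


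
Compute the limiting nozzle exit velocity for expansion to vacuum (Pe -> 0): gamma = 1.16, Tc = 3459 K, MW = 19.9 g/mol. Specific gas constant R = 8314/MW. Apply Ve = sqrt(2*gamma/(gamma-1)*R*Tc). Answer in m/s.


R = 8314 / 19.9 = 417.79 J/(kg.K)
Ve = sqrt(2 * 1.16 / (1.16 - 1) * 417.79 * 3459) = 4578 m/s

4578 m/s


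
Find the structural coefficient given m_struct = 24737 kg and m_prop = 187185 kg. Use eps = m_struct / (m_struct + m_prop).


eps = 24737 / (24737 + 187185) = 0.1167

0.1167


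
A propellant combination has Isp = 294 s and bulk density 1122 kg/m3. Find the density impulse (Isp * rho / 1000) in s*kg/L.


rho*Isp = 294 * 1122 / 1000 = 330 s*kg/L

330 s*kg/L


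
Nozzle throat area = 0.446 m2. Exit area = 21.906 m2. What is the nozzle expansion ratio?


AR = 21.906 / 0.446 = 49.1

49.1


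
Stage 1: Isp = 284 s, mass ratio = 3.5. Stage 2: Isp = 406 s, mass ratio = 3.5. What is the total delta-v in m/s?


dV1 = 284 * 9.81 * ln(3.5) = 3490.2 m/s
dV2 = 406 * 9.81 * ln(3.5) = 4989.6 m/s
Total dV = 3490.2 + 4989.6 = 8479.8 m/s ~ 8480 m/s

8480 m/s


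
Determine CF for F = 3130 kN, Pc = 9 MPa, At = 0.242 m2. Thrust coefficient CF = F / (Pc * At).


CF = 3130000 / (9e6 * 0.242) = 1.44

1.44


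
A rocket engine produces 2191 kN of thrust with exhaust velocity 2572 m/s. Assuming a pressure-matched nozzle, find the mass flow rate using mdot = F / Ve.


mdot = F / Ve = 2191000 / 2572 = 851.9 kg/s

851.9 kg/s


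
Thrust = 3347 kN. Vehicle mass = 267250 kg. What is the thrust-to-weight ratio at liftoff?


TWR = 3347000 / (267250 * 9.81) = 1.28

1.28


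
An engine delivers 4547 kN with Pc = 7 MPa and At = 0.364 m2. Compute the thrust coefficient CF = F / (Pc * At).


CF = 4547000 / (7e6 * 0.364) = 1.78

1.78


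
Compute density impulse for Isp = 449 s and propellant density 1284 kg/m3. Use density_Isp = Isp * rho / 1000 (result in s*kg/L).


rho*Isp = 449 * 1284 / 1000 = 577 s*kg/L

577 s*kg/L


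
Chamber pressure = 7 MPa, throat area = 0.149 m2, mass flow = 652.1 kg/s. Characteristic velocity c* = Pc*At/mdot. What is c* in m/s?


c* = 7e6 * 0.149 / 652.1 = 1599 m/s

1599 m/s


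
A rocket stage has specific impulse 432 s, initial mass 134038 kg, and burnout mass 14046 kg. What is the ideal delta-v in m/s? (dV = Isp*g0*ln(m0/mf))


Ve = 432 * 9.81 = 4237.92 m/s
dV = 4237.92 * ln(134038/14046) = 9560 m/s

9560 m/s


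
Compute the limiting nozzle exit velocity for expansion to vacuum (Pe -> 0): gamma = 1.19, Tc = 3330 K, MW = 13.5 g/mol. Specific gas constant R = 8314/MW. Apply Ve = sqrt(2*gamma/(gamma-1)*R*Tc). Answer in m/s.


R = 8314 / 13.5 = 615.85 J/(kg.K)
Ve = sqrt(2 * 1.19 / (1.19 - 1) * 615.85 * 3330) = 5068 m/s

5068 m/s


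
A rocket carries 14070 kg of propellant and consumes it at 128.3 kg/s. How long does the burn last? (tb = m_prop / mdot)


tb = 14070 / 128.3 = 109.7 s

109.7 s


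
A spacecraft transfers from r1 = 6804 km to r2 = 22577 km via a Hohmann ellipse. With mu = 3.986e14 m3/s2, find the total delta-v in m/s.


V1 = sqrt(mu/r1) = 7653.97 m/s
dV1 = V1*(sqrt(2*r2/(r1+r2)) - 1) = 1834.62 m/s
V2 = sqrt(mu/r2) = 4201.8 m/s
dV2 = V2*(1 - sqrt(2*r1/(r1+r2))) = 1342.24 m/s
Total dV = 3177 m/s

3177 m/s


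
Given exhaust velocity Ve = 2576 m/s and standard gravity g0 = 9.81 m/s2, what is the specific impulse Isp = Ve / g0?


Isp = Ve / g0 = 2576 / 9.81 = 262.6 s

262.6 s


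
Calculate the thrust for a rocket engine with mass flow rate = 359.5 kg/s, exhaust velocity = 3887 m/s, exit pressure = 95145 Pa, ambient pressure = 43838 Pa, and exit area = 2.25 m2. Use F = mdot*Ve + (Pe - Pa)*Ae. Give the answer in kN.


F = 359.5 * 3887 + (95145 - 43838) * 2.25 = 1.5128e+06 N = 1512.8 kN

1512.8 kN


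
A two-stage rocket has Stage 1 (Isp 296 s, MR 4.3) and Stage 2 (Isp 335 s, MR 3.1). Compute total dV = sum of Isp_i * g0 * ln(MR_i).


dV1 = 296 * 9.81 * ln(4.3) = 4235.5 m/s
dV2 = 335 * 9.81 * ln(3.1) = 3718.2 m/s
Total dV = 4235.5 + 3718.2 = 7953.7 m/s ~ 7954 m/s

7954 m/s


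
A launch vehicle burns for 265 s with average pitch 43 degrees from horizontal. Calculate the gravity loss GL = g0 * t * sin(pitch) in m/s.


GL = 9.81 * 265 * sin(43 deg) = 1773 m/s

1773 m/s


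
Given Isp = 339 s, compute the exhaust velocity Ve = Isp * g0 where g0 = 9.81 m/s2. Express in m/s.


Ve = Isp * g0 = 339 * 9.81 = 3325.6 m/s

3325.6 m/s


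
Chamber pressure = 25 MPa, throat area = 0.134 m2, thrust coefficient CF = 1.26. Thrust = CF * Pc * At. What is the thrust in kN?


F = 1.26 * 25e6 * 0.134 = 4.2210e+06 N = 4221.0 kN

4221.0 kN


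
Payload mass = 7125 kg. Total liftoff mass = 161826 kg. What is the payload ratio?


PR = 7125 / 161826 = 0.044

0.044


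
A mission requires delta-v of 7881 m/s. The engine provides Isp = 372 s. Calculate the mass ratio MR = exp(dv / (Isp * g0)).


Ve = 372 * 9.81 = 3649.32 m/s
MR = exp(7881 / 3649.32) = 8.668

8.668


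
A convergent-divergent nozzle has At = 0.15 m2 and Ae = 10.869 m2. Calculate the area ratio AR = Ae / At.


AR = 10.869 / 0.15 = 72.5

72.5


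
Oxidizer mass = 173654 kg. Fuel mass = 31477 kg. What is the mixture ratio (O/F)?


MR = 173654 / 31477 = 5.52

5.52


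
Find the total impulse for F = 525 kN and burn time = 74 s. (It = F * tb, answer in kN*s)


It = 525 * 74 = 38850 kN*s

38850 kN*s


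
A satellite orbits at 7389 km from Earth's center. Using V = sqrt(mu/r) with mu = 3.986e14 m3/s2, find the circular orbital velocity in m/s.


V = sqrt(3.986e14 / 7389000) = 7345 m/s

7345 m/s


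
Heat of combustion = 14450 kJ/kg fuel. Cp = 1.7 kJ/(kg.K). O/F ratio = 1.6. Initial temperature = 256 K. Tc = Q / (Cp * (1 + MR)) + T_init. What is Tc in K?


Tc = 14450 / (1.7 * (1 + 1.6)) + 256 = 3525 K

3525 K


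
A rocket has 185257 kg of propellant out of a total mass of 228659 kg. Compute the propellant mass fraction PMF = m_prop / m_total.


PMF = 185257 / 228659 = 0.81

0.81


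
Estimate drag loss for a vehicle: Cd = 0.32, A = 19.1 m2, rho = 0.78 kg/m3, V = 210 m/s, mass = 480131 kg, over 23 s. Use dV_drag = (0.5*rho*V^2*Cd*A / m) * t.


D = 0.5 * 0.78 * 210^2 * 0.32 * 19.1 = 105120.29 N
a = 105120.29 / 480131 = 0.2189 m/s2
dV = 0.2189 * 23 = 5.0 m/s

5.0 m/s


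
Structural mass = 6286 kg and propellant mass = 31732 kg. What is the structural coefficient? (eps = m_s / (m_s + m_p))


eps = 6286 / (6286 + 31732) = 0.1653

0.1653


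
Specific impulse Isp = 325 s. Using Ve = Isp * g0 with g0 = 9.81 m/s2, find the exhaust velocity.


Ve = Isp * g0 = 325 * 9.81 = 3188.2 m/s

3188.2 m/s


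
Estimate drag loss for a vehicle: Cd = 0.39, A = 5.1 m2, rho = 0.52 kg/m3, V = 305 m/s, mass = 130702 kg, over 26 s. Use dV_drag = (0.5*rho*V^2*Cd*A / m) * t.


D = 0.5 * 0.52 * 305^2 * 0.39 * 5.1 = 48106.95 N
a = 48106.95 / 130702 = 0.3681 m/s2
dV = 0.3681 * 26 = 9.6 m/s

9.6 m/s


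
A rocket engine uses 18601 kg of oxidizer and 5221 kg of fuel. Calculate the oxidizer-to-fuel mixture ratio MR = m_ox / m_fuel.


MR = 18601 / 5221 = 3.56

3.56


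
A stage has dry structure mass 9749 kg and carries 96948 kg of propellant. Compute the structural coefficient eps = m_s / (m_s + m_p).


eps = 9749 / (9749 + 96948) = 0.0914

0.0914


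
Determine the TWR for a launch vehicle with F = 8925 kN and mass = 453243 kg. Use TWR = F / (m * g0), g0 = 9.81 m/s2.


TWR = 8925000 / (453243 * 9.81) = 2.01

2.01


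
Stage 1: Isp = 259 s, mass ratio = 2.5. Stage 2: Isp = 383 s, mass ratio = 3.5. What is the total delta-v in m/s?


dV1 = 259 * 9.81 * ln(2.5) = 2328.1 m/s
dV2 = 383 * 9.81 * ln(3.5) = 4706.9 m/s
Total dV = 2328.1 + 4706.9 = 7035.0 m/s ~ 7035 m/s

7035 m/s


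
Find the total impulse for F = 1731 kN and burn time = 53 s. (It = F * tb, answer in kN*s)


It = 1731 * 53 = 91743 kN*s

91743 kN*s


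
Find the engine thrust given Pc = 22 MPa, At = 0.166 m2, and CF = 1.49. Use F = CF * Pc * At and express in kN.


F = 1.49 * 22e6 * 0.166 = 5.4415e+06 N = 5441.5 kN

5441.5 kN


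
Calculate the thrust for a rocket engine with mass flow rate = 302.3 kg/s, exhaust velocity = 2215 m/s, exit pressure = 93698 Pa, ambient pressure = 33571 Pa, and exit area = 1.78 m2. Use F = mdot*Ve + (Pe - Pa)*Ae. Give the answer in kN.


F = 302.3 * 2215 + (93698 - 33571) * 1.78 = 776621.0 N = 776.6 kN

776.6 kN


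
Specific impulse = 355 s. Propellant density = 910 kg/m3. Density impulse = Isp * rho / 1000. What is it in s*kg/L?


rho*Isp = 355 * 910 / 1000 = 323 s*kg/L

323 s*kg/L


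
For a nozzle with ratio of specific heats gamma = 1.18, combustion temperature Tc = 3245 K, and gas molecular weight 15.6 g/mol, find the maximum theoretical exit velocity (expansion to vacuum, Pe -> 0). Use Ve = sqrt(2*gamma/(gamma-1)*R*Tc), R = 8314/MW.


R = 8314 / 15.6 = 532.95 J/(kg.K)
Ve = sqrt(2 * 1.18 / (1.18 - 1) * 532.95 * 3245) = 4762 m/s

4762 m/s


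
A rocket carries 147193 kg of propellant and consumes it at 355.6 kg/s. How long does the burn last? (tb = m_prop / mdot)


tb = 147193 / 355.6 = 413.9 s

413.9 s


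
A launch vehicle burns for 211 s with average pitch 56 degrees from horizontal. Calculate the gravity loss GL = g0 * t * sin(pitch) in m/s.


GL = 9.81 * 211 * sin(56 deg) = 1716 m/s

1716 m/s


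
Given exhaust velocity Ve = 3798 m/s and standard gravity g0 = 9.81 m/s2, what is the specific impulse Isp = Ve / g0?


Isp = Ve / g0 = 3798 / 9.81 = 387.2 s

387.2 s


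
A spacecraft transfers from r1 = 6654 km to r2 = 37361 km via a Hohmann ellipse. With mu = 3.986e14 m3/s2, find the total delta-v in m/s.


V1 = sqrt(mu/r1) = 7739.76 m/s
dV1 = V1*(sqrt(2*r2/(r1+r2)) - 1) = 2344.67 m/s
V2 = sqrt(mu/r2) = 3266.33 m/s
dV2 = V2*(1 - sqrt(2*r1/(r1+r2))) = 1470.29 m/s
Total dV = 3815 m/s

3815 m/s


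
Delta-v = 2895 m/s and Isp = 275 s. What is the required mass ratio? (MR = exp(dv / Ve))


Ve = 275 * 9.81 = 2697.75 m/s
MR = exp(2895 / 2697.75) = 2.924

2.924


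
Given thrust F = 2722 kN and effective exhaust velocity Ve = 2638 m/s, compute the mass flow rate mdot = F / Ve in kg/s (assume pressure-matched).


mdot = F / Ve = 2722000 / 2638 = 1031.8 kg/s

1031.8 kg/s


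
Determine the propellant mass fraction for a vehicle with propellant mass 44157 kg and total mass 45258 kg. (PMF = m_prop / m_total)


PMF = 44157 / 45258 = 0.976

0.976


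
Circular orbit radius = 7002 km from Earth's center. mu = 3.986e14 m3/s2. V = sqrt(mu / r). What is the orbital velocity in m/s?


V = sqrt(3.986e14 / 7002000) = 7545 m/s

7545 m/s


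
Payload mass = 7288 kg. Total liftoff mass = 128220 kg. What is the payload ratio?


PR = 7288 / 128220 = 0.0568

0.0568


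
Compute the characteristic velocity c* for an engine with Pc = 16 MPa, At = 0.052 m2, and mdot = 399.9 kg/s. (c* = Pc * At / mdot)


c* = 16e6 * 0.052 / 399.9 = 2081 m/s

2081 m/s


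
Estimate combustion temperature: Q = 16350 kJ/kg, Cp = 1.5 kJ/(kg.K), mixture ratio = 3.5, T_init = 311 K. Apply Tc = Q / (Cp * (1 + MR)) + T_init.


Tc = 16350 / (1.5 * (1 + 3.5)) + 311 = 2733 K

2733 K


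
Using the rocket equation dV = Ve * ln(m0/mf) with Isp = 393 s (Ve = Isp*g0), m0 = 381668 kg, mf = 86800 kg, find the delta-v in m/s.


Ve = 393 * 9.81 = 3855.33 m/s
dV = 3855.33 * ln(381668/86800) = 5710 m/s

5710 m/s


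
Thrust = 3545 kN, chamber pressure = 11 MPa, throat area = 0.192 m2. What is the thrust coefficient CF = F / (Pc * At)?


CF = 3545000 / (11e6 * 0.192) = 1.68

1.68


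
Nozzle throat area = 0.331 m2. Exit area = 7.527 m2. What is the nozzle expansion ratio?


AR = 7.527 / 0.331 = 22.7

22.7


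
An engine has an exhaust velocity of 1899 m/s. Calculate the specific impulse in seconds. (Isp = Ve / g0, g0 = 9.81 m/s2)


Isp = Ve / g0 = 1899 / 9.81 = 193.6 s

193.6 s


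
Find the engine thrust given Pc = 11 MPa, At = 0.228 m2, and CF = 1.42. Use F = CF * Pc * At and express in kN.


F = 1.42 * 11e6 * 0.228 = 3.5614e+06 N = 3561.4 kN

3561.4 kN


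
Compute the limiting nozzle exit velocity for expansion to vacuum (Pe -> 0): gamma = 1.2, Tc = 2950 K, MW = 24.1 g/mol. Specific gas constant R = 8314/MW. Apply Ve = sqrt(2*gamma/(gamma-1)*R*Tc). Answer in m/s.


R = 8314 / 24.1 = 344.98 J/(kg.K)
Ve = sqrt(2 * 1.2 / (1.2 - 1) * 344.98 * 2950) = 3495 m/s

3495 m/s


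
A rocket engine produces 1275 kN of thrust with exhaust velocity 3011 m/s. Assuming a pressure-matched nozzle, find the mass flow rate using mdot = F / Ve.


mdot = F / Ve = 1275000 / 3011 = 423.4 kg/s

423.4 kg/s


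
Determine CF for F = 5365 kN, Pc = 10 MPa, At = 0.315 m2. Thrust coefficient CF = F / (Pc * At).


CF = 5365000 / (10e6 * 0.315) = 1.7

1.7


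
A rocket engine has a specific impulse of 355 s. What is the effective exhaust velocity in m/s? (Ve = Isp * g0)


Ve = Isp * g0 = 355 * 9.81 = 3482.6 m/s

3482.6 m/s


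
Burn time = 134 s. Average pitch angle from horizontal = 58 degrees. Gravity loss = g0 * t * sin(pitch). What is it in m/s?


GL = 9.81 * 134 * sin(58 deg) = 1115 m/s

1115 m/s


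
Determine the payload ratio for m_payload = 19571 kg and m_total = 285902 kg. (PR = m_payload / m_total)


PR = 19571 / 285902 = 0.0685

0.0685


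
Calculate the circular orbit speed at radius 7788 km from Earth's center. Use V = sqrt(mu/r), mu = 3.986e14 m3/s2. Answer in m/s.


V = sqrt(3.986e14 / 7788000) = 7154 m/s

7154 m/s


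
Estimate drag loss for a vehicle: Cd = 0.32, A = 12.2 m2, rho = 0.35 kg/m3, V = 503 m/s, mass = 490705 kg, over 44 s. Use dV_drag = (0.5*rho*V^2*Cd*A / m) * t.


D = 0.5 * 0.35 * 503^2 * 0.32 * 12.2 = 172855.75 N
a = 172855.75 / 490705 = 0.3523 m/s2
dV = 0.3523 * 44 = 15.5 m/s

15.5 m/s
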